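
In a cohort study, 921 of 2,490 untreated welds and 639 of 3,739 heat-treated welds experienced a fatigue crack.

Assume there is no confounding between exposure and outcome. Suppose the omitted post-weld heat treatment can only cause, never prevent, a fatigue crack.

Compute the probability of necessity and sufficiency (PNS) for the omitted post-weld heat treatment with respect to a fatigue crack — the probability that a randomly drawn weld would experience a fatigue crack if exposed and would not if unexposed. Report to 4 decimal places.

PNS ≈ 0.1990

p₁ = P(outcome | exposed) = 921/2490 = 0.36988
p₀ = P(outcome | unexposed) = 639/3739 = 0.1709
Under exogeneity and monotonicity, PNS = p₁ − p₀.
PNS = 0.36988 − 0.1709 = 0.19898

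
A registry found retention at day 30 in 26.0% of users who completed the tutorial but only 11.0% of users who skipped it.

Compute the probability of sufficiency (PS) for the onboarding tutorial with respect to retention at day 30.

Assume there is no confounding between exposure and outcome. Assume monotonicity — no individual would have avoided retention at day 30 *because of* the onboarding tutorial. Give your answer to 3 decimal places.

PS ≈ 0.169

p₁ = 0.26, p₀ = 0.11.
Under exogeneity and monotonicity, PS = (p₁ − p₀) / (1 − p₀).
PS = (0.26 − 0.11) / (1 − 0.11) = 0.15 / 0.89 ≈ 0.1685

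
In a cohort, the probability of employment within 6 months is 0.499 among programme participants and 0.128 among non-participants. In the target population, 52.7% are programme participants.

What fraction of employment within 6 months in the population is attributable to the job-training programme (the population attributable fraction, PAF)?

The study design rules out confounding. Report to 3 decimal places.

Let p₁ = 0.499, p₀ = 0.128.
Overall risk P(Y=1) = π·p₁ + (1−π)·p₀ = 0.527×0.499 + 0.473×0.128 = 0.32352.
Under exogeneity, PAF = [P(Y=1) − p₀] / P(Y=1).
PAF = (0.32352 − 0.128) / 0.32352 ≈ 0.6043

PAF ≈ 0.604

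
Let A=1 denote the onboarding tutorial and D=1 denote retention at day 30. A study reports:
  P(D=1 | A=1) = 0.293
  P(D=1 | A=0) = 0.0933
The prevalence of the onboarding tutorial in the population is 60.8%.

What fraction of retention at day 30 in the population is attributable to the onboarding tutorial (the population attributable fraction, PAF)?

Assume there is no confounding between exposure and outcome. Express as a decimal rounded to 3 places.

Let p₁ = 0.293, p₀ = 0.0933.
Overall risk P(Y=1) = π·p₁ + (1−π)·p₀ = 0.608×0.293 + 0.392×0.0933 = 0.21472.
Under exogeneity, PAF = [P(Y=1) − p₀] / P(Y=1).
PAF = (0.21472 − 0.0933) / 0.21472 ≈ 0.5655

PAF ≈ 0.565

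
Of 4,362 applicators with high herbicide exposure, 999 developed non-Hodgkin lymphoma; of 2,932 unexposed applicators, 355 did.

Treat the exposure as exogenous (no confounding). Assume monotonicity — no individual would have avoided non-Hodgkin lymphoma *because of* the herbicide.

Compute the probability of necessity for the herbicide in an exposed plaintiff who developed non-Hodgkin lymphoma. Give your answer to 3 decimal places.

PN ≈ 0.471

p₁ = P(outcome | exposed) = 999/4362 = 0.22902
p₀ = P(outcome | unexposed) = 355/2932 = 0.12108
Under exogeneity and monotonicity, PN = (p₁ − p₀) / p₁.
PN = (0.22902 − 0.12108) / 0.22902 = 0.10795 / 0.22902 ≈ 0.4713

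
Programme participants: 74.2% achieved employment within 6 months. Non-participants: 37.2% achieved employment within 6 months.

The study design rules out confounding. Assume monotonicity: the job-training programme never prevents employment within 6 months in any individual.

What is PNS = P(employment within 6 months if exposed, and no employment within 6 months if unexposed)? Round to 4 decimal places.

p₁ = 0.742, p₀ = 0.372.
Under exogeneity and monotonicity, PNS = p₁ − p₀.
PNS = 0.742 − 0.372 = 0.37

PNS ≈ 0.3700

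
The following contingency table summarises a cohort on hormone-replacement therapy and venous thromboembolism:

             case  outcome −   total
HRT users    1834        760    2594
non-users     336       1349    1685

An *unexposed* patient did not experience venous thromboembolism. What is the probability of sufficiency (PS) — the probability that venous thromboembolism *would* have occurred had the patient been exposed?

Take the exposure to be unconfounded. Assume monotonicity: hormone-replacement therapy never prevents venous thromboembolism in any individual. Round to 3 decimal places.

PS ≈ 0.634

p₁ = P(outcome | exposed) = 1834/2594 = 0.70702
p₀ = P(outcome | unexposed) = 336/1685 = 0.19941
Under exogeneity and monotonicity, PS = (p₁ − p₀)/(1 − p₀).
PS = (0.70702 − 0.19941) / 0.80059 ≈ 0.6340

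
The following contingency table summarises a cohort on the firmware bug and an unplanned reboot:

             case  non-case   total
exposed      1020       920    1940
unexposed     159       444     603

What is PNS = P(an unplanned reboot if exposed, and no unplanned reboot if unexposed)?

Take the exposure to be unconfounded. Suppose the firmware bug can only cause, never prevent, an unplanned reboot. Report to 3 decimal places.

p₁ = P(outcome | exposed) = 1020/1940 = 0.52577
p₀ = P(outcome | unexposed) = 159/603 = 0.26368
Under exogeneity and monotonicity, PNS = p₁ − p₀.
PNS = 0.52577 − 0.26368 = 0.26209

PNS ≈ 0.262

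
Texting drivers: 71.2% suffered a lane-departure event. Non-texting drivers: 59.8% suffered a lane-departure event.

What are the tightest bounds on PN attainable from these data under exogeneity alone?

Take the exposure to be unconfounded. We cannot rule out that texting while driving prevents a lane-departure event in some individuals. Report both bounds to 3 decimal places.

0.160 ≤ PN ≤ 0.565

p₁ = 0.712, p₀ = 0.598.
Under exogeneity alone the bounds on PN are max{0,(p₁−p₀)/p₁} ≤ PN ≤ min{1,(1−p₀)/p₁}.
  lower = (p₁ − p₀)/p₁ = 0.114 / 0.712 ≈ 0.1601
  upper = min{1, (1 − p₀)/p₁} = 0.402 / 0.712 ≈ 0.5646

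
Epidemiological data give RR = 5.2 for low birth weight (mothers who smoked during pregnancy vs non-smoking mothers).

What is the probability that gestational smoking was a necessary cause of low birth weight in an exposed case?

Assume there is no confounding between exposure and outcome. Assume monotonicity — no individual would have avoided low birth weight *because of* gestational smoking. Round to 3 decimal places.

PN ≈ 0.808

Under exogeneity and monotonicity, PN = (RR − 1) / RR = 1 − 1/RR.
PN = (5.2 − 1) / 5.2 = 4.2 / 5.2 ≈ 0.8077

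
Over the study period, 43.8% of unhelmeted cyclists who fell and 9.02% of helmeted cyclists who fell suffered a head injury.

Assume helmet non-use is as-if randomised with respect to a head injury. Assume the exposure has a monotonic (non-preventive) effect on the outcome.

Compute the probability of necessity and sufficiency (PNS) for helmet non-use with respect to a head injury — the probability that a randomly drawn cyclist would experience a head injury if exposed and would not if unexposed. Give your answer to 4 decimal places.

PNS ≈ 0.3478

p₁ = 0.438, p₀ = 0.0902.
Under exogeneity and monotonicity, PNS = p₁ − p₀.
PNS = 0.438 − 0.0902 = 0.3478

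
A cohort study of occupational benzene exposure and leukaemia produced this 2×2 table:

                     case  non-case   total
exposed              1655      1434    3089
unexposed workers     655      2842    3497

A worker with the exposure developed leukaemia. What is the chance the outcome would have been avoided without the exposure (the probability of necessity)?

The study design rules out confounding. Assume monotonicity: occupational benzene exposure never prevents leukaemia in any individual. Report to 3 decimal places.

PN ≈ 0.650

p₁ = P(outcome | exposed) = 1655/3089 = 0.53577
p₀ = P(outcome | unexposed) = 655/3497 = 0.1873
Under exogeneity and monotonicity, PN = (p₁ − p₀)/p₁.
PN = (0.53577 − 0.1873) / 0.53577 ≈ 0.6504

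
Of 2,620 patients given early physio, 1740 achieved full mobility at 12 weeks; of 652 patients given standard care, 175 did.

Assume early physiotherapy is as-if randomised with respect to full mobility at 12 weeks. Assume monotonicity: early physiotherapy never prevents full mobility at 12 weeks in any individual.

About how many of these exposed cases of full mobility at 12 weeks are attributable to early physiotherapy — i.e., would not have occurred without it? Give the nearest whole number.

p₁ = P(outcome | exposed) = 1740/2620 = 0.66412
p₀ = P(outcome | unexposed) = 175/652 = 0.2684
PN = (p₁ − p₀)/p₁ = (0.66412 − 0.2684) / 0.66412 ≈ 0.59585.
Attributable cases ≈ PN × (exposed cases) = 0.59585 × 1740 ≈ 1036.78.

about 1037 cases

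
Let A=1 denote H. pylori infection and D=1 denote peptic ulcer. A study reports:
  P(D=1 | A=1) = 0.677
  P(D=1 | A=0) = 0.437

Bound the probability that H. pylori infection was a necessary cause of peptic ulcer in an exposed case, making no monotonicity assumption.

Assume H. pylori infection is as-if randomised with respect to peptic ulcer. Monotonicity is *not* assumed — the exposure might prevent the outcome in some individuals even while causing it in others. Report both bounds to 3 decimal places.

0.355 ≤ PN ≤ 0.832

Let p₁ = 0.677, p₀ = 0.437.
Under exogeneity alone the bounds on PN are max{0,(p₁−p₀)/p₁} ≤ PN ≤ min{1,(1−p₀)/p₁}.
  lower = (p₁ − p₀)/p₁ = 0.24 / 0.677 ≈ 0.3545
  upper = min{1, (1 − p₀)/p₁} = 0.563 / 0.677 ≈ 0.8316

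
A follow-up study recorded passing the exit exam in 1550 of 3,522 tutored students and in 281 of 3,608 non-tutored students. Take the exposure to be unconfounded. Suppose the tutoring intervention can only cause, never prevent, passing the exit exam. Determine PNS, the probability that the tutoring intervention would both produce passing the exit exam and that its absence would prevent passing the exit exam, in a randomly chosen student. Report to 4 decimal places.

p₁ = P(outcome | exposed) = 1550/3522 = 0.44009
p₀ = P(outcome | unexposed) = 281/3608 = 0.077882
Under exogeneity and monotonicity, PNS = p₁ − p₀.
PNS = 0.44009 − 0.077882 = 0.36221

PNS ≈ 0.3622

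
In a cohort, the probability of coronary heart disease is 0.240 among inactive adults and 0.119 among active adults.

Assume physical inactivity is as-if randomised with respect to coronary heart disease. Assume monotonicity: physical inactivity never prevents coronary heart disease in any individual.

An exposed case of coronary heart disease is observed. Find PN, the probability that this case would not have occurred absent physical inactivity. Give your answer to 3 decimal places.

PN ≈ 0.504

Let p₁ = 0.24, p₀ = 0.119.
Under exogeneity and monotonicity, PN = (p₁ − p₀) / p₁.
PN = (0.24 − 0.119) / 0.24 = 0.121 / 0.24 ≈ 0.5042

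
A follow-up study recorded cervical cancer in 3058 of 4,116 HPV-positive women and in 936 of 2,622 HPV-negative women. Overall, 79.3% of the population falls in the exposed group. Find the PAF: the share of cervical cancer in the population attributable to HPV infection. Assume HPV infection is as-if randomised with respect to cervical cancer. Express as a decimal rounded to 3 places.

PAF ≈ 0.462

p₁ = P(outcome | exposed) = 3058/4116 = 0.74295
p₀ = P(outcome | unexposed) = 936/2622 = 0.35698
Overall risk P(Y=1) = π·p₁ + (1−π)·p₀ = 0.793×0.74295 + 0.207×0.35698 = 0.66306.
Under exogeneity, PAF = [P(Y=1) − p₀] / P(Y=1).
PAF = (0.66306 − 0.35698) / 0.66306 ≈ 0.4616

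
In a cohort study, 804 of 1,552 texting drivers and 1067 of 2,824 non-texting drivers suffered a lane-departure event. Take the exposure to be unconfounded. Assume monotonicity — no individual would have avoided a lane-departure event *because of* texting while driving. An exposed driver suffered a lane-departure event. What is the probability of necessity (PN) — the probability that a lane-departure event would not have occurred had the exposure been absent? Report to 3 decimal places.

PN ≈ 0.271

p₁ = P(outcome | exposed) = 804/1552 = 0.51804
p₀ = P(outcome | unexposed) = 1067/2824 = 0.37783
Under exogeneity and monotonicity, PN = (p₁ − p₀) / p₁.
PN = (0.51804 − 0.37783) / 0.51804 = 0.14021 / 0.51804 ≈ 0.2707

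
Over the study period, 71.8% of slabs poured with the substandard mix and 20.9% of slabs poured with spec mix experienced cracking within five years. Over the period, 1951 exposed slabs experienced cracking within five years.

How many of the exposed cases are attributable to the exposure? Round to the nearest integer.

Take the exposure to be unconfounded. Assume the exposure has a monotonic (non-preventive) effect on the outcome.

p₁ = 0.718, p₀ = 0.209.
PN = (p₁ − p₀)/p₁ = (0.718 − 0.209) / 0.718 ≈ 0.70891.
Attributable cases ≈ PN × (exposed cases) = 0.70891 × 1951 ≈ 1383.09.

about 1383 cases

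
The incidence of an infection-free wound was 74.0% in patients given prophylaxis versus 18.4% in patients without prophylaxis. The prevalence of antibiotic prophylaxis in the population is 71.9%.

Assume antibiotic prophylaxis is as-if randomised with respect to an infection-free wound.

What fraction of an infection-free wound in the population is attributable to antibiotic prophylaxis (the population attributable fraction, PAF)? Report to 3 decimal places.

p₁ = 0.74, p₀ = 0.184.
Overall risk P(Y=1) = π·p₁ + (1−π)·p₀ = 0.719×0.74 + 0.281×0.184 = 0.58376.
Under exogeneity, PAF = [P(Y=1) − p₀] / P(Y=1).
PAF = (0.58376 − 0.184) / 0.58376 ≈ 0.6848

PAF ≈ 0.685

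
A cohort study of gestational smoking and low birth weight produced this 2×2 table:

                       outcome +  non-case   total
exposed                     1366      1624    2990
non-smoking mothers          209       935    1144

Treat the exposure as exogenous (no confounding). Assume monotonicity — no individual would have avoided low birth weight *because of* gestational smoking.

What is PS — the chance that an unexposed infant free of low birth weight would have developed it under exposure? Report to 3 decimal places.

PS ≈ 0.335

p₁ = P(outcome | exposed) = 1366/2990 = 0.45686
p₀ = P(outcome | unexposed) = 209/1144 = 0.18269
Under exogeneity and monotonicity, PS = (p₁ − p₀) / (1 − p₀).
PS = (0.45686 − 0.18269) / (1 − 0.18269) = 0.27416 / 0.81731 ≈ 0.3354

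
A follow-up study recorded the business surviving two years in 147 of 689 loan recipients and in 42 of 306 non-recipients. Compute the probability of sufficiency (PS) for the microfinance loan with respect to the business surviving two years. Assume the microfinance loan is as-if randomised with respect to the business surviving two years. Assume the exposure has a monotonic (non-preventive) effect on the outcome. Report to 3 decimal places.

PS ≈ 0.088

p₁ = P(outcome | exposed) = 147/689 = 0.21335
p₀ = P(outcome | unexposed) = 42/306 = 0.13725
Under exogeneity and monotonicity, PS = (p₁ − p₀) / (1 − p₀).
PS = (0.21335 − 0.13725) / (1 − 0.13725) = 0.076098 / 0.86275 ≈ 0.0882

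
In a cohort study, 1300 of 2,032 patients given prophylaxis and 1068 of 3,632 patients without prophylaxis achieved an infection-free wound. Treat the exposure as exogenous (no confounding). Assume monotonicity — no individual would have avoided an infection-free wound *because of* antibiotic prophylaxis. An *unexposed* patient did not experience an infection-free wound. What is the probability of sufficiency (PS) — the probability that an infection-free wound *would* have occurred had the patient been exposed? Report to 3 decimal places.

p₁ = P(outcome | exposed) = 1300/2032 = 0.63976
p₀ = P(outcome | unexposed) = 1068/3632 = 0.29405
Under exogeneity and monotonicity, PS = (p₁ − p₀) / (1 − p₀).
PS = (0.63976 − 0.29405) / (1 − 0.29405) = 0.34571 / 0.70595 ≈ 0.4897

PS ≈ 0.490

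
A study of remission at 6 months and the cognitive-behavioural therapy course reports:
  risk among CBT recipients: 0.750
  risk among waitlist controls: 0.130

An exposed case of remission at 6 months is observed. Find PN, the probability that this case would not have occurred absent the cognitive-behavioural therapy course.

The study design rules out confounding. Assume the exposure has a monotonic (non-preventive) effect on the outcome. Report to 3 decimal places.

PN ≈ 0.827

Let p₁ = 0.75, p₀ = 0.13.
Under exogeneity and monotonicity, PN = (p₁ − p₀) / p₁.
PN = (0.75 − 0.13) / 0.75 = 0.62 / 0.75 ≈ 0.8267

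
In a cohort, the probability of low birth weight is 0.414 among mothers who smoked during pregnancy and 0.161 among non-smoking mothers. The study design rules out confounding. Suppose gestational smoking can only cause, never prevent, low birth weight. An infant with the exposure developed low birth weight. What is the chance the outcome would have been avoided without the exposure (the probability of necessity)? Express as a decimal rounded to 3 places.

Let p₁ = 0.414, p₀ = 0.161.
Under exogeneity and monotonicity, PN = (p₁ − p₀) / p₁.
PN = (0.414 − 0.161) / 0.414 = 0.253 / 0.414 ≈ 0.6111

PN ≈ 0.611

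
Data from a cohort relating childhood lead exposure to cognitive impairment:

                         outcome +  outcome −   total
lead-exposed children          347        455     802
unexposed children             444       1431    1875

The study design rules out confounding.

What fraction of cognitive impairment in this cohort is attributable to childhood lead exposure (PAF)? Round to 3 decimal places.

PAF ≈ 0.199

p₁ = P(outcome | exposed) = 347/802 = 0.43267
p₀ = P(outcome | unexposed) = 444/1875 = 0.2368
Exposure prevalence π = 802/2677 = 0.29959; overall risk P(Y=1) = 0.29548.
Under exogeneity, PAF = [P(Y=1) − p₀]/P(Y=1).
PAF = (0.29548 − 0.2368) / 0.29548 ≈ 0.1986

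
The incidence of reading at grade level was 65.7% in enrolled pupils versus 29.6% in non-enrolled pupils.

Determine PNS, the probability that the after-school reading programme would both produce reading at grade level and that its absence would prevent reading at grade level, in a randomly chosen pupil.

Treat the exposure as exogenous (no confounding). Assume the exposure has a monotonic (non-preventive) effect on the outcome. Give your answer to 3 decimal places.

p₁ = 0.657, p₀ = 0.296.
Under exogeneity and monotonicity, PNS = p₁ − p₀.
PNS = 0.657 − 0.296 = 0.361

PNS ≈ 0.361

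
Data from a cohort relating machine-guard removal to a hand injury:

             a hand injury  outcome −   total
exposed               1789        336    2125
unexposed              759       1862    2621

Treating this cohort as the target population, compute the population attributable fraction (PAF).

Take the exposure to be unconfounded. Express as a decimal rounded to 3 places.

PAF ≈ 0.461

p₁ = P(outcome | exposed) = 1789/2125 = 0.84188
p₀ = P(outcome | unexposed) = 759/2621 = 0.28958
Exposure prevalence π = 2125/4746 = 0.44775; overall risk P(Y=1) = 0.53687.
Under exogeneity, PAF = [P(Y=1) − p₀]/P(Y=1).
PAF = (0.53687 − 0.28958) / 0.53687 ≈ 0.4606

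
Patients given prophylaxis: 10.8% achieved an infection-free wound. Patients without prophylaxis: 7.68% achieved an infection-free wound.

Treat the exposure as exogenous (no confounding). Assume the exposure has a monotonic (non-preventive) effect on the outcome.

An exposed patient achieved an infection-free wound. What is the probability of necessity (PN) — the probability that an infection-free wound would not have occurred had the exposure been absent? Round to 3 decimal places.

p₁ = 0.108, p₀ = 0.0768.
Under exogeneity and monotonicity, PN = (p₁ − p₀) / p₁.
PN = (0.108 − 0.0768) / 0.108 = 0.0312 / 0.108 ≈ 0.2889

PN ≈ 0.289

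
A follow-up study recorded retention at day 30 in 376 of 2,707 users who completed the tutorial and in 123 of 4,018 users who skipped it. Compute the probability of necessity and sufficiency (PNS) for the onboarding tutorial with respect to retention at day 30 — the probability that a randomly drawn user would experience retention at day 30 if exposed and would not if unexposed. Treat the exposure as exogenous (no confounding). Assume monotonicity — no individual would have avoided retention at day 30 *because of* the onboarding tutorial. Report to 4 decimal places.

PNS ≈ 0.1083

p₁ = P(outcome | exposed) = 376/2707 = 0.1389
p₀ = P(outcome | unexposed) = 123/4018 = 0.030612
Under exogeneity and monotonicity, PNS = p₁ − p₀.
PNS = 0.1389 − 0.030612 = 0.10829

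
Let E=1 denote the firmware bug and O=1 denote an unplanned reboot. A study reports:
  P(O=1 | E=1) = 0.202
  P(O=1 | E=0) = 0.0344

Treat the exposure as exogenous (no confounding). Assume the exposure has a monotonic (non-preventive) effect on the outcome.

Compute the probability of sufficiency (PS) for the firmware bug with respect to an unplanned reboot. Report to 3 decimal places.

PS ≈ 0.174

Let p₁ = 0.202, p₀ = 0.0344.
Under exogeneity and monotonicity, PS = (p₁ − p₀) / (1 − p₀).
PS = (0.202 − 0.0344) / (1 − 0.0344) = 0.1676 / 0.9656 ≈ 0.1736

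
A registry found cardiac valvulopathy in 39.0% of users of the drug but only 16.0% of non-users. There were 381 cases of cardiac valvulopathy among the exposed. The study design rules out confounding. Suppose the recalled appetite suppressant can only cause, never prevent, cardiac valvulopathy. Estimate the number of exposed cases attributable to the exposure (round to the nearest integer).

about 225 cases

p₁ = 0.39, p₀ = 0.16.
PN = (p₁ − p₀)/p₁ = (0.39 − 0.16) / 0.39 ≈ 0.58974.
Attributable cases ≈ PN × (exposed cases) = 0.58974 × 381 ≈ 224.69.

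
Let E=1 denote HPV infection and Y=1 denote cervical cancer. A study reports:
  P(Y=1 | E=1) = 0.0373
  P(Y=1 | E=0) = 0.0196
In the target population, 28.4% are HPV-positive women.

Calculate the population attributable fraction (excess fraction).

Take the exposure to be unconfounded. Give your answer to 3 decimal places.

PAF ≈ 0.204

Let p₁ = 0.0373, p₀ = 0.0196.
Overall risk P(Y=1) = π·p₁ + (1−π)·p₀ = 0.284×0.0373 + 0.716×0.0196 = 0.024627.
Under exogeneity, PAF = [P(Y=1) − p₀] / P(Y=1).
PAF = (0.024627 − 0.0196) / 0.024627 ≈ 0.2041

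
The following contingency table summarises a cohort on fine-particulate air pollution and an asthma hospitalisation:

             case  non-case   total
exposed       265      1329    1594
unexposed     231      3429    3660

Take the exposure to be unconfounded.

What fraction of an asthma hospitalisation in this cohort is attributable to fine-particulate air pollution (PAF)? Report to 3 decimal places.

PAF ≈ 0.331

p₁ = P(outcome | exposed) = 265/1594 = 0.16625
p₀ = P(outcome | unexposed) = 231/3660 = 0.063115
Exposure prevalence π = 1594/5254 = 0.30339; overall risk P(Y=1) = 0.094404.
Under exogeneity, PAF = [P(Y=1) − p₀]/P(Y=1).
PAF = (0.094404 − 0.063115) / 0.094404 ≈ 0.3314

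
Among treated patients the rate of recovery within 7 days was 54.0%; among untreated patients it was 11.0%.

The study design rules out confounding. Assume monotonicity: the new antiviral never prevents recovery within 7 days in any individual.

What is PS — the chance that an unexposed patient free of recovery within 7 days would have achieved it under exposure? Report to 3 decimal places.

PS ≈ 0.483

p₁ = 0.54, p₀ = 0.11.
Under exogeneity and monotonicity, PS = (p₁ − p₀) / (1 − p₀).
PS = (0.54 − 0.11) / (1 − 0.11) = 0.43 / 0.89 ≈ 0.4831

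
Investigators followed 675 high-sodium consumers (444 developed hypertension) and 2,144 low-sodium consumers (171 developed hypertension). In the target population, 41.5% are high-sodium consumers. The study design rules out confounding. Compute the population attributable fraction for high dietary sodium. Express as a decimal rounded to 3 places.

p₁ = P(outcome | exposed) = 444/675 = 0.65778
p₀ = P(outcome | unexposed) = 171/2144 = 0.079757
Overall risk P(Y=1) = π·p₁ + (1−π)·p₀ = 0.415×0.65778 + 0.585×0.079757 = 0.31964.
Under exogeneity, PAF = [P(Y=1) − p₀] / P(Y=1).
PAF = (0.31964 − 0.079757) / 0.31964 ≈ 0.7505

PAF ≈ 0.750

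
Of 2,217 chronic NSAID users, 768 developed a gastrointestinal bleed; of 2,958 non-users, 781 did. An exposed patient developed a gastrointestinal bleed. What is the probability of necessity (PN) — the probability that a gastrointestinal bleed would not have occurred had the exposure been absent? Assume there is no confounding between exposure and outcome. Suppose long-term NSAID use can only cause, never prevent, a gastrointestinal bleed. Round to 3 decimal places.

p₁ = P(outcome | exposed) = 768/2217 = 0.34641
p₀ = P(outcome | unexposed) = 781/2958 = 0.26403
Under exogeneity and monotonicity, PN = (p₁ − p₀) / p₁.
PN = (0.34641 − 0.26403) / 0.34641 = 0.082384 / 0.34641 ≈ 0.2378

PN ≈ 0.238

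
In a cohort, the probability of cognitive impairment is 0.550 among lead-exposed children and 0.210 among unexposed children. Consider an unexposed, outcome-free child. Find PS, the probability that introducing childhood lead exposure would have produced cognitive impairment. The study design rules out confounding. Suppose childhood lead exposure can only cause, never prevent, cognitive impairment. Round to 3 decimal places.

PS ≈ 0.430

Let p₁ = 0.55, p₀ = 0.21.
Under exogeneity and monotonicity, PS = (p₁ − p₀) / (1 − p₀).
PS = (0.55 − 0.21) / (1 − 0.21) = 0.34 / 0.79 ≈ 0.4304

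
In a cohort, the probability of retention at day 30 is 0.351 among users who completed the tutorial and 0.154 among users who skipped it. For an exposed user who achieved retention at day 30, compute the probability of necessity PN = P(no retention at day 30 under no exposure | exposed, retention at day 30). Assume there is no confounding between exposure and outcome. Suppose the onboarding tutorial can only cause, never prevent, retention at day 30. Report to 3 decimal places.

Let p₁ = 0.351, p₀ = 0.154.
Under exogeneity and monotonicity, PN = (p₁ − p₀) / p₁.
PN = (0.351 − 0.154) / 0.351 = 0.197 / 0.351 ≈ 0.5613

PN ≈ 0.561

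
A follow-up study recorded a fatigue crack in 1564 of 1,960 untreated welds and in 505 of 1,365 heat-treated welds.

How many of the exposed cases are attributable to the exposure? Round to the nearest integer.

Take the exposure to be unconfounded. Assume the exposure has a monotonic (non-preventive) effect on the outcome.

p₁ = P(outcome | exposed) = 1564/1960 = 0.79796
p₀ = P(outcome | unexposed) = 505/1365 = 0.36996
PN = (p₁ − p₀)/p₁ = (0.79796 − 0.36996) / 0.79796 ≈ 0.53636.
Attributable cases ≈ PN × (exposed cases) = 0.53636 × 1564 ≈ 838.87.

about 839 cases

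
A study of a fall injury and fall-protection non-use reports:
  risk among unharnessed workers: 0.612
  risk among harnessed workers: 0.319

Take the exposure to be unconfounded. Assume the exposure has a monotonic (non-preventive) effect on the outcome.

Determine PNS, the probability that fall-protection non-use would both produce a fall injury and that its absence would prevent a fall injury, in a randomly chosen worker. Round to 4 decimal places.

Let p₁ = 0.612, p₀ = 0.319.
Under exogeneity and monotonicity, PNS = p₁ − p₀.
PNS = 0.612 − 0.319 = 0.293

PNS ≈ 0.2930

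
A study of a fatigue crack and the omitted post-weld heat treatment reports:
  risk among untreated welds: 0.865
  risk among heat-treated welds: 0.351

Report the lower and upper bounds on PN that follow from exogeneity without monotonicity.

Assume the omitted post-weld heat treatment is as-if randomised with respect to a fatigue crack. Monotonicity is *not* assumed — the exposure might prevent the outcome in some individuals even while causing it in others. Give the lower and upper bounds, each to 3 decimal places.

Let p₁ = 0.865, p₀ = 0.351.
Under exogeneity alone the bounds on PN are max{0,(p₁−p₀)/p₁} ≤ PN ≤ min{1,(1−p₀)/p₁}.
  lower = (p₁ − p₀)/p₁ = 0.514 / 0.865 ≈ 0.5942
  upper = min{1, (1 − p₀)/p₁} = 0.649 / 0.865 ≈ 0.7503

0.594 ≤ PN ≤ 0.750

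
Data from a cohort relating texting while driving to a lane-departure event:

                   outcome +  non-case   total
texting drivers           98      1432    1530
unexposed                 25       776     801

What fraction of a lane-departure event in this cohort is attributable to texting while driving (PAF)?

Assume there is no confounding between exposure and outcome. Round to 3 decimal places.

p₁ = P(outcome | exposed) = 98/1530 = 0.064052
p₀ = P(outcome | unexposed) = 25/801 = 0.031211
Exposure prevalence π = 1530/2331 = 0.65637; overall risk P(Y=1) = 0.052767.
Under exogeneity, PAF = [P(Y=1) − p₀]/P(Y=1).
PAF = (0.052767 − 0.031211) / 0.052767 ≈ 0.4085

PAF ≈ 0.409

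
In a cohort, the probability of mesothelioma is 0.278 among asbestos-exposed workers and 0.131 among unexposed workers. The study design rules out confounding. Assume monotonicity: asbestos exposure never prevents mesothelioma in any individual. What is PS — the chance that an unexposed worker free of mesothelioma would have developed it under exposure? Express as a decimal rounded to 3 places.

PS ≈ 0.169

Let p₁ = 0.278, p₀ = 0.131.
Under exogeneity and monotonicity, PS = (p₁ − p₀) / (1 − p₀).
PS = (0.278 − 0.131) / (1 − 0.131) = 0.147 / 0.869 ≈ 0.1692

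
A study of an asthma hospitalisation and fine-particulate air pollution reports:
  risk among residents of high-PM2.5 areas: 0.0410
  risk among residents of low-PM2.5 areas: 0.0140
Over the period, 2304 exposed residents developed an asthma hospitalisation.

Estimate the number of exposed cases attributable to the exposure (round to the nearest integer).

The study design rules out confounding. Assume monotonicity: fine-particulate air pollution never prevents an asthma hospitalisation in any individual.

Let p₁ = 0.041, p₀ = 0.014.
PN = (p₁ − p₀)/p₁ = (0.041 − 0.014) / 0.041 ≈ 0.65854.
Attributable cases ≈ PN × (exposed cases) = 0.65854 × 2304 ≈ 1517.27.

about 1517 cases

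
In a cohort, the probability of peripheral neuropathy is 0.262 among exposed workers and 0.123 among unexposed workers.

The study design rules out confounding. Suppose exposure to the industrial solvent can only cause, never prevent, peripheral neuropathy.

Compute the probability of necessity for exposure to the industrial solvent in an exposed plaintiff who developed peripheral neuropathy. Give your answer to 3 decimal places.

PN ≈ 0.531

Let p₁ = 0.262, p₀ = 0.123.
Under exogeneity and monotonicity, PN = (p₁ − p₀) / p₁.
PN = (0.262 − 0.123) / 0.262 = 0.139 / 0.262 ≈ 0.5305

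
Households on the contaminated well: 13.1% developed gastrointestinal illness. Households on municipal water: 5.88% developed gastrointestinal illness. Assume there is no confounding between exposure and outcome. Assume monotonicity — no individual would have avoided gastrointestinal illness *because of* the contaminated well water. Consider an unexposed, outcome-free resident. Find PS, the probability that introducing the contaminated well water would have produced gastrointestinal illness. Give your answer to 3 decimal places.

PS ≈ 0.077

p₁ = 0.131, p₀ = 0.0588.
Under exogeneity and monotonicity, PS = (p₁ − p₀) / (1 − p₀).
PS = (0.131 − 0.0588) / (1 − 0.0588) = 0.0722 / 0.9412 ≈ 0.0767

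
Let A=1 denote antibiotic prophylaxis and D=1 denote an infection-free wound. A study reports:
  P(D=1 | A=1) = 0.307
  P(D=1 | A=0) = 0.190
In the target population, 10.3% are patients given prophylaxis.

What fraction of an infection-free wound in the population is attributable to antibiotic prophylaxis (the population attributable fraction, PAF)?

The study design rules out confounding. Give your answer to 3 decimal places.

Let p₁ = 0.307, p₀ = 0.19.
Overall risk P(Y=1) = π·p₁ + (1−π)·p₀ = 0.103×0.307 + 0.897×0.19 = 0.20205.
Under exogeneity, PAF = [P(Y=1) − p₀] / P(Y=1).
PAF = (0.20205 − 0.19) / 0.20205 ≈ 0.0596

PAF ≈ 0.060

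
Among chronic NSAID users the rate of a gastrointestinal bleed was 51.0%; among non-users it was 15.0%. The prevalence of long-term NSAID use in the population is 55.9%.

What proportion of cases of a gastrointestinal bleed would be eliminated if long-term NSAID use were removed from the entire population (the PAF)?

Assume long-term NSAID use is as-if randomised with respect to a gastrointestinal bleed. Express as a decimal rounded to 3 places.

PAF ≈ 0.573

p₁ = 0.51, p₀ = 0.15.
Overall risk P(Y=1) = π·p₁ + (1−π)·p₀ = 0.559×0.51 + 0.441×0.15 = 0.35124.
Under exogeneity, PAF = [P(Y=1) − p₀] / P(Y=1).
PAF = (0.35124 − 0.15) / 0.35124 ≈ 0.5729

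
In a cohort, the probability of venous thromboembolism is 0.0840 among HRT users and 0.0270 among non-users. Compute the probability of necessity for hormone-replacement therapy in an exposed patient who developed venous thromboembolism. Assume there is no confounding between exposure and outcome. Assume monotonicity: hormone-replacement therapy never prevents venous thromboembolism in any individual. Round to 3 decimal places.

Let p₁ = 0.084, p₀ = 0.027.
Under exogeneity and monotonicity, PN = (p₁ − p₀) / p₁.
PN = (0.084 − 0.027) / 0.084 = 0.057 / 0.084 ≈ 0.6786

PN ≈ 0.679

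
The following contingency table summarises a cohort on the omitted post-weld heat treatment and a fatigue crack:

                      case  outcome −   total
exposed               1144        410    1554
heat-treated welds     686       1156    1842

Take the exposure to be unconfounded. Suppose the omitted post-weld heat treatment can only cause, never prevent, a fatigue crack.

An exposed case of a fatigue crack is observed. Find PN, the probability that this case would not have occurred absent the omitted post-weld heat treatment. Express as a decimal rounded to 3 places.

p₁ = P(outcome | exposed) = 1144/1554 = 0.73616
p₀ = P(outcome | unexposed) = 686/1842 = 0.37242
Under exogeneity and monotonicity, PN = (p₁ − p₀)/p₁.
PN = (0.73616 − 0.37242) / 0.73616 ≈ 0.4941

PN ≈ 0.494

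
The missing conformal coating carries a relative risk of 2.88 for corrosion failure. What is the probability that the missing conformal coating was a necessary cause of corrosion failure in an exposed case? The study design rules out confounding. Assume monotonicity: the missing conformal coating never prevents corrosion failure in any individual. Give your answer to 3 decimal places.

Under exogeneity and monotonicity, PN = (RR − 1) / RR = 1 − 1/RR.
PN = (2.88 − 1) / 2.88 = 1.88 / 2.88 ≈ 0.6528

PN ≈ 0.653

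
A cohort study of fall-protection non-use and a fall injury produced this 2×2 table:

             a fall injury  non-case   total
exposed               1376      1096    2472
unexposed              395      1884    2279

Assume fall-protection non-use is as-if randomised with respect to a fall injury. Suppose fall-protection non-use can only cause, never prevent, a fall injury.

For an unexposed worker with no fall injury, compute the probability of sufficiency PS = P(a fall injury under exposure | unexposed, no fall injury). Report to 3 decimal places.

p₁ = P(outcome | exposed) = 1376/2472 = 0.55663
p₀ = P(outcome | unexposed) = 395/2279 = 0.17332
Under exogeneity and monotonicity, PS = (p₁ − p₀)/(1 − p₀).
PS = (0.55663 − 0.17332) / 0.82668 ≈ 0.4637

PS ≈ 0.464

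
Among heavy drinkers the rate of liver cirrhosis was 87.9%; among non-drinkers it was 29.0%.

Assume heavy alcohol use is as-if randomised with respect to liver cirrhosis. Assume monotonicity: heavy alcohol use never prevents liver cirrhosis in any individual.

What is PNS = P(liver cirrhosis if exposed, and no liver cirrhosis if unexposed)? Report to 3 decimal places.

p₁ = 0.879, p₀ = 0.29.
Under exogeneity and monotonicity, PNS = p₁ − p₀.
PNS = 0.879 − 0.29 = 0.589

PNS ≈ 0.589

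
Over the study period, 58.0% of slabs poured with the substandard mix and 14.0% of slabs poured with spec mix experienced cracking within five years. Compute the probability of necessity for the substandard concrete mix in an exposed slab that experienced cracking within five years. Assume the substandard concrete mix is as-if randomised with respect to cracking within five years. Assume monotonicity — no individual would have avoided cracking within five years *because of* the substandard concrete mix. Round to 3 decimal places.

PN ≈ 0.759

p₁ = 0.58, p₀ = 0.14.
Under exogeneity and monotonicity, PN = (p₁ − p₀) / p₁.
PN = (0.58 − 0.14) / 0.58 = 0.44 / 0.58 ≈ 0.7586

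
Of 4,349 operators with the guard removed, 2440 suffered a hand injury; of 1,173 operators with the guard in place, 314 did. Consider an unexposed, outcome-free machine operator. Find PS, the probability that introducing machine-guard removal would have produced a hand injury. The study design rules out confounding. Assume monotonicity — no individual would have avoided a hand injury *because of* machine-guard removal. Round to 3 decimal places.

PS ≈ 0.401

p₁ = P(outcome | exposed) = 2440/4349 = 0.56105
p₀ = P(outcome | unexposed) = 314/1173 = 0.26769
Under exogeneity and monotonicity, PS = (p₁ − p₀) / (1 − p₀).
PS = (0.56105 − 0.26769) / (1 − 0.26769) = 0.29336 / 0.73231 ≈ 0.4006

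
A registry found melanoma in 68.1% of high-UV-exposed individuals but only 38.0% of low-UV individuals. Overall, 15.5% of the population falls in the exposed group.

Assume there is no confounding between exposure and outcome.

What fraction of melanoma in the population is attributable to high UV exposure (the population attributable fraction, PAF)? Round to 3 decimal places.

p₁ = 0.681, p₀ = 0.38.
Overall risk P(Y=1) = π·p₁ + (1−π)·p₀ = 0.155×0.681 + 0.845×0.38 = 0.42666.
Under exogeneity, PAF = [P(Y=1) − p₀] / P(Y=1).
PAF = (0.42666 − 0.38) / 0.42666 ≈ 0.1094

PAF ≈ 0.109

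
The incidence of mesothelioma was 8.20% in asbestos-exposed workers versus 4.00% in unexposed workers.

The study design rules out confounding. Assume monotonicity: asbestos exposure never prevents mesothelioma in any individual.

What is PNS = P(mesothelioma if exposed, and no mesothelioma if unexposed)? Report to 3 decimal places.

PNS ≈ 0.042

p₁ = 0.082, p₀ = 0.04.
Under exogeneity and monotonicity, PNS = p₁ − p₀.
PNS = 0.082 − 0.04 = 0.042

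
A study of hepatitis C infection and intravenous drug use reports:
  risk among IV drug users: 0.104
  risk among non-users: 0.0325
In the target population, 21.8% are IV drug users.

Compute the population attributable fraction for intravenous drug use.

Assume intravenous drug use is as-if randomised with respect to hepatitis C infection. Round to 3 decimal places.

Let p₁ = 0.104, p₀ = 0.0325.
Overall risk P(Y=1) = π·p₁ + (1−π)·p₀ = 0.218×0.104 + 0.782×0.0325 = 0.048087.
Under exogeneity, PAF = [P(Y=1) − p₀] / P(Y=1).
PAF = (0.048087 − 0.0325) / 0.048087 ≈ 0.3241

PAF ≈ 0.324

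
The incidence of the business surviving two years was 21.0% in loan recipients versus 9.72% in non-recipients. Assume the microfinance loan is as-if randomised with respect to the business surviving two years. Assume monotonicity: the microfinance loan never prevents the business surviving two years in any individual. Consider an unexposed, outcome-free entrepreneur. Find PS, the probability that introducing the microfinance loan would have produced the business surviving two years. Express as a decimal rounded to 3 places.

p₁ = 0.21, p₀ = 0.0972.
Under exogeneity and monotonicity, PS = (p₁ − p₀) / (1 − p₀).
PS = (0.21 − 0.0972) / (1 − 0.0972) = 0.1128 / 0.9028 ≈ 0.1249

PS ≈ 0.125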